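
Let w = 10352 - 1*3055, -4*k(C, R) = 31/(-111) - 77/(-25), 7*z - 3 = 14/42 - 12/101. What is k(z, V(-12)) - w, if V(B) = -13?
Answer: -20251118/2775 ≈ -7297.7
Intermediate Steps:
z = 974/2121 (z = 3/7 + (14/42 - 12/101)/7 = 3/7 + (14*(1/42) - 12*1/101)/7 = 3/7 + (⅓ - 12/101)/7 = 3/7 + (⅐)*(65/303) = 3/7 + 65/2121 = 974/2121 ≈ 0.45922)
k(C, R) = -1943/2775 (k(C, R) = -(31/(-111) - 77/(-25))/4 = -(31*(-1/111) - 77*(-1/25))/4 = -(-31/111 + 77/25)/4 = -¼*7772/2775 = -1943/2775)
w = 7297 (w = 10352 - 3055 = 7297)
k(z, V(-12)) - w = -1943/2775 - 1*7297 = -1943/2775 - 7297 = -20251118/2775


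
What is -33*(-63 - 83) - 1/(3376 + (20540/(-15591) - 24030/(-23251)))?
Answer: 5895875290543767/1223718483406 ≈ 4818.0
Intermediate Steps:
-33*(-63 - 83) - 1/(3376 + (20540/(-15591) - 24030/(-23251))) = -33*(-146) - 1/(3376 + (20540*(-1/15591) - 24030*(-1/23251))) = 4818 - 1/(3376 + (-20540/15591 + 24030/23251)) = 4818 - 1/(3376 - 102923810/362506341) = 4818 - 1/1223718483406/362506341 = 4818 - 1*362506341/1223718483406 = 4818 - 362506341/1223718483406 = 5895875290543767/1223718483406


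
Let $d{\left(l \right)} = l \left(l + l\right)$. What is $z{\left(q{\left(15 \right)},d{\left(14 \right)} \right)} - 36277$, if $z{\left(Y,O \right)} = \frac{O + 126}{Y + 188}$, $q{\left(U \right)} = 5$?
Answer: $- \frac{7000943}{193} \approx -36274.0$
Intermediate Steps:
$d{\left(l \right)} = 2 l^{2}$ ($d{\left(l \right)} = l 2 l = 2 l^{2}$)
$z{\left(Y,O \right)} = \frac{126 + O}{188 + Y}$
$z{\left(q{\left(15 \right)},d{\left(14 \right)} \right)} - 36277 = \frac{126 + 2 \cdot 14^{2}}{188 + 5} - 36277 = \frac{126 + 2 \cdot 196}{193} - 36277 = \frac{126 + 392}{193} - 36277 = \frac{1}{193} \cdot 518 - 36277 = \frac{518}{193} - 36277 = - \frac{7000943}{193}$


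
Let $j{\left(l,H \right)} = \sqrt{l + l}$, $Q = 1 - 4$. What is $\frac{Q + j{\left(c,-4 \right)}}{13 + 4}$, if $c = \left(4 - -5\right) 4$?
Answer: $- \frac{3}{17} + \frac{6 \sqrt{2}}{17} \approx 0.32266$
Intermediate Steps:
$Q = -3$ ($Q = 1 - 4 = -3$)
$c = 36$ ($c = \left(4 + 5\right) 4 = 9 \cdot 4 = 36$)
$j{\left(l,H \right)} = \sqrt{2} \sqrt{l}$ ($j{\left(l,H \right)} = \sqrt{2 l} = \sqrt{2} \sqrt{l}$)
$\frac{Q + j{\left(c,-4 \right)}}{13 + 4} = \frac{-3 + \sqrt{2} \sqrt{36}}{13 + 4} = \frac{-3 + \sqrt{2} \cdot 6}{17} = \left(-3 + 6 \sqrt{2}\right) \frac{1}{17} = - \frac{3}{17} + \frac{6 \sqrt{2}}{17}$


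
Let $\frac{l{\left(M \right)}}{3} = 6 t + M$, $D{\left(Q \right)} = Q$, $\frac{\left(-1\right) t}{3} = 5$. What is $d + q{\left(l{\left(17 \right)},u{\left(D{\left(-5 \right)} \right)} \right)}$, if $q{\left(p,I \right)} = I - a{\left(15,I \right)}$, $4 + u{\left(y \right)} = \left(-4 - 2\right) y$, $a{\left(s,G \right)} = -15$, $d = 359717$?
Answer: $359758$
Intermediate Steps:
$t = -15$ ($t = \left(-3\right) 5 = -15$)
$u{\left(y \right)} = -4 - 6 y$ ($u{\left(y \right)} = -4 + \left(-4 - 2\right) y = -4 - 6 y$)
$l{\left(M \right)} = -270 + 3 M$ ($l{\left(M \right)} = 3 \left(6 \left(-15\right) + M\right) = 3 \left(-90 + M\right) = -270 + 3 M$)
$q{\left(p,I \right)} = 15 + I$ ($q{\left(p,I \right)} = I - -15 = I + 15 = 15 + I$)
$d + q{\left(l{\left(17 \right)},u{\left(D{\left(-5 \right)} \right)} \right)} = 359717 + \left(15 - -26\right) = 359717 + \left(15 + \left(-4 + 30\right)\right) = 359717 + \left(15 + 26\right) = 359717 + 41 = 359758$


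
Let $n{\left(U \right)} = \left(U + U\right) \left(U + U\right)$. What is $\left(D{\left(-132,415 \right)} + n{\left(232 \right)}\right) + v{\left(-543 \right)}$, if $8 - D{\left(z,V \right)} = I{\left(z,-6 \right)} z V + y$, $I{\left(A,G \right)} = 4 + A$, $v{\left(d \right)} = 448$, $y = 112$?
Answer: $-6796200$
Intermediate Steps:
$D{\left(z,V \right)} = -104 - V z \left(4 + z\right)$ ($D{\left(z,V \right)} = 8 - \left(\left(4 + z\right) z V + 112\right) = 8 - \left(z \left(4 + z\right) V + 112\right) = 8 - \left(V z \left(4 + z\right) + 112\right) = 8 - \left(112 + V z \left(4 + z\right)\right) = -104 - V z \left(4 + z\right)$)
$n{\left(U \right)} = 4 U^{2}$ ($n{\left(U \right)} = 2 U 2 U = 4 U^{2}$)
$\left(D{\left(-132,415 \right)} + n{\left(232 \right)}\right) + v{\left(-543 \right)} = \left(\left(-104 - 415 \left(-132\right) \left(4 - 132\right)\right) + 4 \cdot 232^{2}\right) + 448 = \left(\left(-104 - 415 \left(-132\right) \left(-128\right)\right) + 4 \cdot 53824\right) + 448 = \left(\left(-104 - 7011840\right) + 215296\right) + 448 = \left(-7011944 + 215296\right) + 448 = -6796648 + 448 = -6796200$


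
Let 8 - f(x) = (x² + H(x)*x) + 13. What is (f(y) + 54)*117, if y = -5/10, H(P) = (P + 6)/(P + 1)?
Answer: 25389/4 ≈ 6347.3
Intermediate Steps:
H(P) = (6 + P)/(1 + P)
y = -½ (y = -5*⅒ = -½ ≈ -0.50000)
f(x) = -5 - x² - x*(6 + x)/(1 + x) (f(x) = 8 - ((x² + ((6 + x)/(1 + x))*x) + 13) = 8 - ((x² + x*(6 + x)/(1 + x)) + 13) = 8 - (13 + x² + x*(6 + x)/(1 + x)) = 8 + (-13 - x² - x*(6 + x)/(1 + x)) = -5 - x² - x*(6 + x)/(1 + x))
(f(y) + 54)*117 = (((1 - ½)*(-5 - (-½)²) - 1*(-½)*(6 - ½))/(1 - ½) + 54)*117 = (((-5 - 1*¼)/2 - 1*(-½)*11/2)/(½) + 54)*117 = (2*((-5 - ¼)/2 + 11/4) + 54)*117 = (2*((½)*(-21/4) + 11/4) + 54)*117 = (2*(-21/8 + 11/4) + 54)*117 = (2*(⅛) + 54)*117 = (¼ + 54)*117 = (217/4)*117 = 25389/4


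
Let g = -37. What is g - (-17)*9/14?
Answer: -365/14 ≈ -26.071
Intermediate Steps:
g - (-17)*9/14 = -37 - (-17)*9/14 = -37 - 1*(-153/14) = -37 + 153/14 = -365/14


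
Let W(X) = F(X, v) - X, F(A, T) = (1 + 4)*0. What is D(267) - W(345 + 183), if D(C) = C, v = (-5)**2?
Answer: 795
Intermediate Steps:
v = 25
F(A, T) = 0 (F(A, T) = 5*0 = 0)
W(X) = -X (W(X) = 0 - X = -X)
D(267) - W(345 + 183) = 267 - (-1)*(345 + 183) = 267 - (-1)*528 = 267 - 1*(-528) = 267 + 528 = 795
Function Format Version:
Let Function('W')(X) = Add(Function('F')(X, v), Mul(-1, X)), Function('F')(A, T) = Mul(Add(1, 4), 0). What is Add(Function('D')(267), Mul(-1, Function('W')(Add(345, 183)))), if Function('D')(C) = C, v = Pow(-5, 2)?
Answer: 795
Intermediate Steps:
v = 25
Function('F')(A, T) = 0 (Function('F')(A, T) = Mul(5, 0) = 0)
Function('W')(X) = Mul(-1, X) (Function('W')(X) = Add(0, Mul(-1, X)) = Mul(-1, X))
Add(Function('D')(267), Mul(-1, Function('W')(Add(345, 183)))) = Add(267, Mul(-1, Mul(-1, Add(345, 183)))) = Add(267, Mul(-1, Mul(-1, 528))) = Add(267, Mul(-1, -528)) = Add(267, 528) = 795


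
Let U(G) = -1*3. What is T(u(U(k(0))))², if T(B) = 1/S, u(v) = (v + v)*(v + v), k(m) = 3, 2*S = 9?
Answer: 4/81 ≈ 0.049383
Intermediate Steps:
S = 9/2 (S = (½)*9 = 9/2 ≈ 4.5000)
U(G) = -3
u(v) = 4*v² (u(v) = (2*v)*(2*v) = 4*v²)
T(B) = 2/9 (T(B) = 1/(9/2) = 2/9)
T(u(U(k(0))))² = (2/9)² = 4/81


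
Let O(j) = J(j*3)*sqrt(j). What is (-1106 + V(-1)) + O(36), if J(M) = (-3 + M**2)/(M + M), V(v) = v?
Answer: -9397/12 ≈ -783.08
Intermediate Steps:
J(M) = (-3 + M**2)/(2*M) (J(M) = (-3 + M**2)/((2*M)) = (-3 + M**2)*(1/(2*M)) = (-3 + M**2)/(2*M))
O(j) = (-3 + 9*j**2)/(6*sqrt(j)) (O(j) = ((-3 + (j*3)**2)/(2*((j*3))))*sqrt(j) = ((-3 + (3*j)**2)/(2*((3*j))))*sqrt(j) = ((1/(3*j))*(-3 + 9*j**2)/2)*sqrt(j) = ((-3 + 9*j**2)/(6*j))*sqrt(j) = (-3 + 9*j**2)/(6*sqrt(j)))
(-1106 + V(-1)) + O(36) = (-1106 - 1) + (-1 + 3*36**2)/(2*sqrt(36)) = -1107 + (1/2)*(1/6)*(-1 + 3*1296) = -1107 + (1/2)*(1/6)*(-1 + 3888) = -1107 + (1/2)*(1/6)*3887 = -1107 + 3887/12 = -9397/12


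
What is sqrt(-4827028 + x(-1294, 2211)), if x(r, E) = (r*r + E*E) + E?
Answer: 2*sqrt(434535) ≈ 1318.4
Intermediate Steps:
x(r, E) = E + E**2 + r**2 (x(r, E) = (r**2 + E**2) + E = (E**2 + r**2) + E = E + E**2 + r**2)
sqrt(-4827028 + x(-1294, 2211)) = sqrt(-4827028 + (2211 + 2211**2 + (-1294)**2)) = sqrt(-4827028 + (2211 + 4888521 + 1674436)) = sqrt(-4827028 + 6565168) = sqrt(1738140) = 2*sqrt(434535)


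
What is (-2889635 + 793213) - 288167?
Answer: -2384589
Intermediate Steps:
(-2889635 + 793213) - 288167 = -2096422 - 288167 = -2384589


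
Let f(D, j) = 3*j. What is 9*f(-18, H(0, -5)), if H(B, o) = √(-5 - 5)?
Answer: 27*I*√10 ≈ 85.381*I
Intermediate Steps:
H(B, o) = I*√10 (H(B, o) = √(-10) = I*√10)
9*f(-18, H(0, -5)) = 9*(3*(I*√10)) = 9*(3*I*√10) = 27*I*√10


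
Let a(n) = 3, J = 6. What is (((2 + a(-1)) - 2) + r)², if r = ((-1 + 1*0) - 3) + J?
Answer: 25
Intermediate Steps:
r = 2 (r = ((-1 + 1*0) - 3) + 6 = ((-1 + 0) - 3) + 6 = (-1 - 3) + 6 = -4 + 6 = 2)
(((2 + a(-1)) - 2) + r)² = (((2 + 3) - 2) + 2)² = ((5 - 2) + 2)² = (3 + 2)² = 5² = 25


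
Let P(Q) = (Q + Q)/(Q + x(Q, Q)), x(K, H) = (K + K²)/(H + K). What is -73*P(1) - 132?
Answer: -205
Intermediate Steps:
x(K, H) = (K + K²)/(H + K)
P(Q) = 2*Q/(½ + 3*Q/2) (P(Q) = (Q + Q)/(Q + Q*(1 + Q)/(Q + Q)) = (2*Q)/(Q + Q*(1 + Q)/((2*Q))) = (2*Q)/(Q + Q*(1/(2*Q))*(1 + Q)) = (2*Q)/(Q + (½ + Q/2)) = (2*Q)/(½ + 3*Q/2) = 2*Q/(½ + 3*Q/2))
-73*P(1) - 132 = -292/(1 + 3*1) - 132 = -292/(1 + 3) - 132 = -292/4 - 132 = -73*1 - 132 = -73 - 132 = -205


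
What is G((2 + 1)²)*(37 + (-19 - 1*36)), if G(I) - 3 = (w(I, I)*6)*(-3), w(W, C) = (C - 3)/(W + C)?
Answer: 54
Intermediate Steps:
w(W, C) = (-3 + C)/(C + W)
G(I) = 3 - 9*(-3 + I)/I (G(I) = 3 + (((-3 + I)/(I + I))*6)*(-3) = 3 + (((-3 + I)/((2*I)))*6)*(-3) = 3 + (((1/(2*I))*(-3 + I))*6)*(-3) = 3 + (((-3 + I)/(2*I))*6)*(-3) = 3 + (3*(-3 + I)/I)*(-3) = 3 - 9*(-3 + I)/I)
G((2 + 1)²)*(37 + (-19 - 1*36)) = (-6 + 27/((2 + 1)²))*(37 + (-19 - 1*36)) = (-6 + 27/(3²))*(37 + (-19 - 36)) = (-6 + 27/9)*(37 - 55) = (-6 + 27*(⅑))*(-18) = (-6 + 3)*(-18) = -3*(-18) = 54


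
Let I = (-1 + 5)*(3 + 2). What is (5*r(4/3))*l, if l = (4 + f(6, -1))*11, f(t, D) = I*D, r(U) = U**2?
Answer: -14080/9 ≈ -1564.4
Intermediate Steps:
I = 20 (I = 4*5 = 20)
f(t, D) = 20*D
l = -176 (l = (4 + 20*(-1))*11 = (4 - 20)*11 = -16*11 = -176)
(5*r(4/3))*l = (5*(4/3)**2)*(-176) = (5*(16/9))*(-176) = (80/9)*(-176) = -14080/9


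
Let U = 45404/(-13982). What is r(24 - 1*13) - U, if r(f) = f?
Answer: 99603/6991 ≈ 14.247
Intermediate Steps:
U = -22702/6991 (U = 45404*(-1/13982) = -22702/6991 ≈ -3.2473)
r(24 - 1*13) - U = (24 - 1*13) - 1*(-22702/6991) = (24 - 13) + 22702/6991 = 11 + 22702/6991 = 99603/6991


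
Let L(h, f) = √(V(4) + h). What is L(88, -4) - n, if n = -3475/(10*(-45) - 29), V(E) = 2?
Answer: -3475/479 + 3*√10 ≈ 2.2321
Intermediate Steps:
L(h, f) = √(2 + h)
n = 3475/479 (n = -3475/(-450 - 29) = -3475/(-479) = -3475*(-1/479) = 3475/479 ≈ 7.2547)
L(88, -4) - n = √(2 + 88) - 1*3475/479 = √90 - 3475/479 = 3*√10 - 3475/479 = -3475/479 + 3*√10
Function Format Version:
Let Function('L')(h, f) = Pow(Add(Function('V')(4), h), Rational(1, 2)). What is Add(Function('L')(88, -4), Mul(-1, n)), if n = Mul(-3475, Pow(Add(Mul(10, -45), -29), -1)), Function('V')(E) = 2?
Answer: Add(Rational(-3475, 479), Mul(3, Pow(10, Rational(1, 2)))) ≈ 2.2321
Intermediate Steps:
Function('L')(h, f) = Pow(Add(2, h), Rational(1, 2))
n = Rational(3475, 479) (n = Mul(-3475, Pow(Add(-450, -29), -1)) = Mul(-3475, Pow(-479, -1)) = Mul(-3475, Rational(-1, 479)) = Rational(3475, 479) ≈ 7.2547)
Add(Function('L')(88, -4), Mul(-1, n)) = Add(Pow(Add(2, 88), Rational(1, 2)), Mul(-1, Rational(3475, 479))) = Add(Pow(90, Rational(1, 2)), Rational(-3475, 479)) = Add(Mul(3, Pow(10, Rational(1, 2))), Rational(-3475, 479)) = Add(Rational(-3475, 479), Mul(3, Pow(10, Rational(1, 2))))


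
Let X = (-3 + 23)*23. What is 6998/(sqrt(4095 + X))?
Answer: 6998*sqrt(4555)/4555 ≈ 103.69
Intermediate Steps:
X = 460 (X = 20*23 = 460)
6998/(sqrt(4095 + X)) = 6998/(sqrt(4095 + 460)) = 6998/(sqrt(4555)) = 6998*(sqrt(4555)/4555) = 6998*sqrt(4555)/4555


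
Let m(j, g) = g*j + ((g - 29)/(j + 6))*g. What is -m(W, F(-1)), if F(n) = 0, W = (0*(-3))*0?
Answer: 0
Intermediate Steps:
W = 0 (W = 0*0 = 0)
m(j, g) = g*j + g*(-29 + g)/(6 + j) (m(j, g) = g*j + ((-29 + g)/(6 + j))*g = g*j + g*(-29 + g)/(6 + j))
-m(W, F(-1)) = -0*(-29 + 0 + 0² + 6*0)/(6 + 0) = -0*(-29 + 0 + 0 + 0)/6 = -0*(-29)/6 = -1*0 = 0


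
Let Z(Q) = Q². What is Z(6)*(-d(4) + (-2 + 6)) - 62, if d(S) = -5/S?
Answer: 127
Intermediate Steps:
Z(6)*(-d(4) + (-2 + 6)) - 62 = 6²*(-(-5)/4 + (-2 + 6)) - 62 = 36*(-(-5)/4 + 4) - 62 = 36*(-1*(-5/4) + 4) - 62 = 36*(5/4 + 4) - 62 = 36*(21/4) - 62 = 189 - 62 = 127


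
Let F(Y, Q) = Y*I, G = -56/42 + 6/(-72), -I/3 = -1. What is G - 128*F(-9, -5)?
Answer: 41455/12 ≈ 3454.6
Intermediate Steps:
I = 3 (I = -3*(-1) = 3)
G = -17/12 (G = -56*1/42 + 6*(-1/72) = -4/3 - 1/12 = -17/12 ≈ -1.4167)
F(Y, Q) = 3*Y (F(Y, Q) = Y*3 = 3*Y)
G - 128*F(-9, -5) = -17/12 - 384*(-9) = -17/12 - 128*(-27) = -17/12 + 3456 = 41455/12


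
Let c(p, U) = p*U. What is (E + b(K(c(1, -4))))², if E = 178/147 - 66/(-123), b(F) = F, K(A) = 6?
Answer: 2180329636/36324729 ≈ 60.023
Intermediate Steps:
c(p, U) = U*p
E = 10532/6027 (E = 178*(1/147) - 66*(-1/123) = 178/147 + 22/41 = 10532/6027 ≈ 1.7475)
(E + b(K(c(1, -4))))² = (10532/6027 + 6)² = (46694/6027)² = 2180329636/36324729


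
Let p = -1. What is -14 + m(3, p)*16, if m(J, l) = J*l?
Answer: -62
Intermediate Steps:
-14 + m(3, p)*16 = -14 + (3*(-1))*16 = -14 - 3*16 = -14 - 48 = -62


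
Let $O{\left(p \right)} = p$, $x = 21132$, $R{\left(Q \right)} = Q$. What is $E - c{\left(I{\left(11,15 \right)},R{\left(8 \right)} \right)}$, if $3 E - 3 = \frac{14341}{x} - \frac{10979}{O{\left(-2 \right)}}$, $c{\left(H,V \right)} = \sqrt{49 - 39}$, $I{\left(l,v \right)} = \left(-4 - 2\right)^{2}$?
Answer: $\frac{116081851}{63396} - \sqrt{10} \approx 1827.9$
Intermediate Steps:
$I{\left(l,v \right)} = 36$ ($I{\left(l,v \right)} = \left(-6\right)^{2} = 36$)
$c{\left(H,V \right)} = \sqrt{10}$
$E = \frac{116081851}{63396}$ ($E = 1 + \frac{\frac{14341}{21132} - \frac{10979}{-2}}{3} = 1 + \frac{14341 \cdot \frac{1}{21132} - - \frac{10979}{2}}{3} = 1 + \frac{\frac{14341}{21132} + \frac{10979}{2}}{3} = 1 + \frac{1}{3} \cdot \frac{116018455}{21132} = 1 + \frac{116018455}{63396} = \frac{116081851}{63396} \approx 1831.1$)
$E - c{\left(I{\left(11,15 \right)},R{\left(8 \right)} \right)} = \frac{116081851}{63396} - \sqrt{10}$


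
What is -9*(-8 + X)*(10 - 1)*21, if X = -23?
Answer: 52731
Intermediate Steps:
-9*(-8 + X)*(10 - 1)*21 = -9*(-8 - 23)*(10 - 1)*21 = -(-279)*9*21 = -9*(-279)*21 = 2511*21 = 52731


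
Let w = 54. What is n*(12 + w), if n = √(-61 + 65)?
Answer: 132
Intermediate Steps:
n = 2 (n = √4 = 2)
n*(12 + w) = 2*(12 + 54) = 2*66 = 132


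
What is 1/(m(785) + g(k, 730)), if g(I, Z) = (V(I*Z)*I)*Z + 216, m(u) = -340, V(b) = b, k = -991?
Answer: 1/523350964776 ≈ 1.9108e-12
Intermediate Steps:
g(I, Z) = 216 + I**2*Z**2 (g(I, Z) = ((I*Z)*I)*Z + 216 = (Z*I**2)*Z + 216 = I**2*Z**2 + 216 = 216 + I**2*Z**2)
1/(m(785) + g(k, 730)) = 1/(-340 + (216 + (-991)**2*730**2)) = 1/(-340 + (216 + 982081*532900)) = 1/(-340 + (216 + 523350964900)) = 1/(-340 + 523350965116) = 1/523350964776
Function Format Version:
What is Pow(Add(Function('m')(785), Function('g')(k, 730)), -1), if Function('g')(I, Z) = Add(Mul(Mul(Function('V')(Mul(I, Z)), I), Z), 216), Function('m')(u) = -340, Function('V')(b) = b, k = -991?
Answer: Rational(1, 523350964776) ≈ 1.9108e-12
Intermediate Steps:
Function('g')(I, Z) = Add(216, Mul(Pow(I, 2), Pow(Z, 2))) (Function('g')(I, Z) = Add(Mul(Mul(Mul(I, Z), I), Z), 216) = Add(Mul(Mul(Z, Pow(I, 2)), Z), 216) = Add(Mul(Pow(I, 2), Pow(Z, 2)), 216) = Add(216, Mul(Pow(I, 2), Pow(Z, 2))))
Pow(Add(Function('m')(785), Function('g')(k, 730)), -1) = Pow(Add(-340, Add(216, Mul(Pow(-991, 2), Pow(730, 2)))), -1) = Pow(Add(-340, Add(216, Mul(982081, 532900))), -1) = Pow(Add(-340, Add(216, 523350964900)), -1) = Pow(Add(-340, 523350965116), -1) = Pow(523350964776, -1) = Rational(1, 523350964776)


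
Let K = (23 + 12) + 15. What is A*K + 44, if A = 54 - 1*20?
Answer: 1744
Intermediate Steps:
A = 34 (A = 54 - 20 = 34)
K = 50 (K = 35 + 15 = 50)
A*K + 44 = 34*50 + 44 = 1700 + 44 = 1744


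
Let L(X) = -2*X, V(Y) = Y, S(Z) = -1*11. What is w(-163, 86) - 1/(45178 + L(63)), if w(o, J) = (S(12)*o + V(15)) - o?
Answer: 88797491/45052 ≈ 1971.0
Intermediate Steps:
S(Z) = -11
w(o, J) = 15 - 12*o (w(o, J) = (-11*o + 15) - o = (15 - 11*o) - o = 15 - 12*o)
w(-163, 86) - 1/(45178 + L(63)) = (15 - 12*(-163)) - 1/(45178 - 2*63) = (15 + 1956) - 1/(45178 - 126) = 1971 - 1/45052 = 88797491/45052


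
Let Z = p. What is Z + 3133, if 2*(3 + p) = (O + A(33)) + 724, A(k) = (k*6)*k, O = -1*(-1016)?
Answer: 7267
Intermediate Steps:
O = 1016
A(k) = 6*k² (A(k) = (6*k)*k = 6*k²)
p = 4134 (p = -3 + ((1016 + 6*33²) + 724)/2 = -3 + ((1016 + 6*1089) + 724)/2 = -3 + ((1016 + 6534) + 724)/2 = -3 + (7550 + 724)/2 = -3 + (½)*8274 = -3 + 4137 = 4134)
Z = 4134
Z + 3133 = 4134 + 3133 = 7267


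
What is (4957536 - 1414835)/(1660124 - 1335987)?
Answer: 3542701/324137 ≈ 10.930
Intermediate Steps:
(4957536 - 1414835)/(1660124 - 1335987) = 3542701/324137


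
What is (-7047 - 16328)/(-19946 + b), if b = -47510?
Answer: 1375/3968 ≈ 0.34652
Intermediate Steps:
(-7047 - 16328)/(-19946 + b) = (-7047 - 16328)/(-19946 - 47510) = -23375/(-67456) = -23375*(-1/67456) = 1375/3968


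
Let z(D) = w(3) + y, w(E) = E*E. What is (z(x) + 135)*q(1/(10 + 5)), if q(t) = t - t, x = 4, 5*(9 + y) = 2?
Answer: 0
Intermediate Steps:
y = -43/5 (y = -9 + (⅕)*2 = -9 + ⅖ = -43/5 ≈ -8.6000)
w(E) = E²
q(t) = 0
z(D) = ⅖ (z(D) = 3² - 43/5 = 9 - 43/5 = ⅖)
(z(x) + 135)*q(1/(10 + 5)) = (⅖ + 135)*0 = (677/5)*0 = 0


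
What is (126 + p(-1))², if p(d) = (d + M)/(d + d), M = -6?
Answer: 67081/4 ≈ 16770.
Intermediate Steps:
p(d) = (-6 + d)/(2*d) (p(d) = (d - 6)/(d + d) = (-6 + d)/((2*d)) = (-6 + d)*(1/(2*d)) = (-6 + d)/(2*d))
(126 + p(-1))² = (126 + (½)*(-6 - 1)/(-1))² = (126 + (½)*(-1)*(-7))² = (126 + 7/2)² = (259/2)² = 67081/4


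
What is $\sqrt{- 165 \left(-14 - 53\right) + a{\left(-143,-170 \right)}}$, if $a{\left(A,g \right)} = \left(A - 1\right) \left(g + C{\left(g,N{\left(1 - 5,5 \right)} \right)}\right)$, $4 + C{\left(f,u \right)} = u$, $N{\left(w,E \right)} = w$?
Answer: $\sqrt{36687} \approx 191.54$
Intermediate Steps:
$C{\left(f,u \right)} = -4 + u$
$a{\left(A,g \right)} = \left(-1 + A\right) \left(-8 + g\right)$ ($a{\left(A,g \right)} = \left(A - 1\right) \left(g + \left(-4 + \left(1 - 5\right)\right)\right) = \left(-1 + A\right) \left(g - 8\right) = \left(-1 + A\right) \left(-8 + g\right)$)
$\sqrt{- 165 \left(-14 - 53\right) + a{\left(-143,-170 \right)}} = \sqrt{- 165 \left(-14 - 53\right) - -25632} = \sqrt{- 165 \left(-14 - 53\right) + \left(8 + 170 + 1144 + 24310\right)} = \sqrt{\left(-165\right) \left(-67\right) + 25632} = \sqrt{11055 + 25632} = \sqrt{36687}$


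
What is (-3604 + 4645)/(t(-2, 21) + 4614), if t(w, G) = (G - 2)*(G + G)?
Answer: 347/1804 ≈ 0.19235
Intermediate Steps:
t(w, G) = 2*G*(-2 + G) (t(w, G) = (-2 + G)*(2*G) = 2*G*(-2 + G))
(-3604 + 4645)/(t(-2, 21) + 4614) = (-3604 + 4645)/(2*21*(-2 + 21) + 4614) = 1041/(2*21*19 + 4614) = 1041/(798 + 4614) = 1041/5412 = 1041*(1/5412) = 347/1804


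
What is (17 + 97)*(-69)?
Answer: -7866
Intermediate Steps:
(17 + 97)*(-69) = 114*(-69) = -7866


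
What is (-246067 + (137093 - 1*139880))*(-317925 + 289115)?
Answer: 7169483740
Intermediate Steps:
(-246067 + (137093 - 1*139880))*(-317925 + 289115) = (-246067 + (137093 - 139880))*(-28810) = (-246067 - 2787)*(-28810) = -248854*(-28810) = 7169483740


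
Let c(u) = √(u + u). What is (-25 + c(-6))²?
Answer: 613 - 100*I*√3 ≈ 613.0 - 173.21*I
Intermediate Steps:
c(u) = √2*√u (c(u) = √(2*u) = √2*√u)
(-25 + c(-6))² = (-25 + √2*√(-6))² = (-25 + √2*(I*√6))² = (-25 + 2*I*√3)²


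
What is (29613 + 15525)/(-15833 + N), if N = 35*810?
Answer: 45138/12517 ≈ 3.6061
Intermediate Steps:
N = 28350
(29613 + 15525)/(-15833 + N) = (29613 + 15525)/(-15833 + 28350) = 45138/12517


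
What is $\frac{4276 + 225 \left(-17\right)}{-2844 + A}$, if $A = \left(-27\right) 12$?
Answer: $- \frac{41}{288} \approx -0.14236$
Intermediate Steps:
$A = -324$
$\frac{4276 + 225 \left(-17\right)}{-2844 + A} = \frac{4276 + 225 \left(-17\right)}{-2844 - 324} = \frac{4276 - 3825}{-3168} = 451 \left(- \frac{1}{3168}\right) = - \frac{41}{288}$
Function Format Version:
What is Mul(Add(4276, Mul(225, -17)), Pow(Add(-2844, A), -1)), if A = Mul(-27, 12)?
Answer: Rational(-41, 288) ≈ -0.14236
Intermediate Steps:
A = -324
Mul(Add(4276, Mul(225, -17)), Pow(Add(-2844, A), -1)) = Mul(Add(4276, Mul(225, -17)), Pow(Add(-2844, -324), -1)) = Mul(Add(4276, -3825), Pow(-3168, -1)) = Mul(451, Rational(-1, 3168)) = Rational(-41, 288)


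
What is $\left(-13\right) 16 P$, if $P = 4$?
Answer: $-832$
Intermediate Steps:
$\left(-13\right) 16 P = \left(-13\right) 16 \cdot 4 = \left(-208\right) 4 = -832$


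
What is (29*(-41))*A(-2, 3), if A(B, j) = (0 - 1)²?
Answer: -1189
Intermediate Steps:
A(B, j) = 1 (A(B, j) = (-1)² = 1)
(29*(-41))*A(-2, 3) = (29*(-41))*1 = -1189*1 = -1189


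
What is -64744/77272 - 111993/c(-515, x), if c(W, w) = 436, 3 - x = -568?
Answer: -1085268935/4211324 ≈ -257.70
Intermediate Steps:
x = 571 (x = 3 - 1*(-568) = 3 + 568 = 571)
-64744/77272 - 111993/c(-515, x) = -64744/77272 - 111993/436 = -64744*1/77272 - 111993*1/436 = -8093/9659 - 111993/436 = -1085268935/4211324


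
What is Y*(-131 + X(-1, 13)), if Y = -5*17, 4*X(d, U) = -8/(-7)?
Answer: 77775/7 ≈ 11111.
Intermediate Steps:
X(d, U) = 2/7 (X(d, U) = (-8/(-7))/4 = (-8*(-⅐))/4 = (¼)*(8/7) = 2/7)
Y = -85
Y*(-131 + X(-1, 13)) = -85*(-131 + 2/7) = -85*(-915/7) = 77775/7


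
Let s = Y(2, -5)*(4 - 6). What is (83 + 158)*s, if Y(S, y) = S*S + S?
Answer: -2892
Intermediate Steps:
Y(S, y) = S + S² (Y(S, y) = S² + S = S + S²)
s = -12 (s = (2*(1 + 2))*(4 - 6) = (2*3)*(-2) = 6*(-2) = -12)
(83 + 158)*s = (83 + 158)*(-12) = 241*(-12) = -2892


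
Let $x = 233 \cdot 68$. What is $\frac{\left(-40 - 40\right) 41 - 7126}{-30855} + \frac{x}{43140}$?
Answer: $\frac{43057}{61115} \approx 0.70452$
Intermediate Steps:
$x = 15844$
$\frac{\left(-40 - 40\right) 41 - 7126}{-30855} + \frac{x}{43140} = \frac{\left(-40 - 40\right) 41 - 7126}{-30855} + \frac{15844}{43140} = \left(\left(-80\right) 41 - 7126\right) \left(- \frac{1}{30855}\right) + 15844 \cdot \frac{1}{43140} = \left(-3280 - 7126\right) \left(- \frac{1}{30855}\right) + \frac{3961}{10785} = \left(-10406\right) \left(- \frac{1}{30855}\right) + \frac{3961}{10785} = \frac{86}{255} + \frac{3961}{10785} = \frac{43057}{61115}$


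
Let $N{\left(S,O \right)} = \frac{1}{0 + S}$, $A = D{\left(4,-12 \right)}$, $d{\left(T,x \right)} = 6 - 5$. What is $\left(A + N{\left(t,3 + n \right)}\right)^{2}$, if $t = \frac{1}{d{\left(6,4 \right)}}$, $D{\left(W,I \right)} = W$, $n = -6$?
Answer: $25$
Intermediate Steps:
$d{\left(T,x \right)} = 1$
$A = 4$
$t = 1$ ($t = 1^{-1} = 1$)
$N{\left(S,O \right)} = \frac{1}{S}$
$\left(A + N{\left(t,3 + n \right)}\right)^{2} = \left(4 + 1^{-1}\right)^{2} = \left(4 + 1\right)^{2} = 5^{2} = 25$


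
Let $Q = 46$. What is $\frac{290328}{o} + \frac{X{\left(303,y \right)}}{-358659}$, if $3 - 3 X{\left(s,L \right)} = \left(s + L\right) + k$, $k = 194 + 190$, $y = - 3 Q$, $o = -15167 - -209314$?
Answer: $\frac{14880583558}{9947509839} \approx 1.4959$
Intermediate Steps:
$o = 194147$ ($o = -15167 + 209314 = 194147$)
$y = -138$ ($y = \left(-3\right) 46 = -138$)
$k = 384$
$X{\left(s,L \right)} = -127 - \frac{L}{3} - \frac{s}{3}$ ($X{\left(s,L \right)} = 1 - \frac{\left(s + L\right) + 384}{3} = 1 - \frac{\left(L + s\right) + 384}{3} = 1 - \frac{384 + L + s}{3} = 1 - \left(128 + \frac{L}{3} + \frac{s}{3}\right) = -127 - \frac{L}{3} - \frac{s}{3}$)
$\frac{290328}{o} + \frac{X{\left(303,y \right)}}{-358659} = \frac{290328}{194147} + \frac{-127 - -46 - 101}{-358659} = 290328 \cdot \frac{1}{194147} + \left(-127 + 46 - 101\right) \left(- \frac{1}{358659}\right) = \frac{290328}{194147} - - \frac{26}{51237} = \frac{290328}{194147} + \frac{26}{51237} = \frac{14880583558}{9947509839}$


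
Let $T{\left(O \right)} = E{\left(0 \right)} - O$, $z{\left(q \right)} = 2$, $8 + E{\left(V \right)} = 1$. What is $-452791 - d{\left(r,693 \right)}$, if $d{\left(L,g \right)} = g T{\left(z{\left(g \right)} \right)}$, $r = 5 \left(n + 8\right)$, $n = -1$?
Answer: $-446554$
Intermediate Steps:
$E{\left(V \right)} = -7$ ($E{\left(V \right)} = -8 + 1 = -7$)
$T{\left(O \right)} = -7 - O$
$r = 35$ ($r = 5 \left(-1 + 8\right) = 5 \cdot 7 = 35$)
$d{\left(L,g \right)} = - 9 g$ ($d{\left(L,g \right)} = g \left(-7 - 2\right) = g \left(-9\right) = - 9 g$)
$-452791 - d{\left(r,693 \right)} = -452791 - \left(-9\right) 693 = -452791 - -6237 = -452791 + 6237 = -446554$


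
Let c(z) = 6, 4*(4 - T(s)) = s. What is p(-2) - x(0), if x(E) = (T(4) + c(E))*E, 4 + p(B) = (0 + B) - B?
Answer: -4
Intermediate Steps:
T(s) = 4 - s/4
p(B) = -4 (p(B) = -4 + ((0 + B) - B) = -4 + (B - B) = -4 + 0 = -4)
x(E) = 9*E (x(E) = ((4 - 1/4*4) + 6)*E = ((4 - 1) + 6)*E = (3 + 6)*E = 9*E)
p(-2) - x(0) = -4 - 9*0 = -4 - 1*0 = -4 + 0 = -4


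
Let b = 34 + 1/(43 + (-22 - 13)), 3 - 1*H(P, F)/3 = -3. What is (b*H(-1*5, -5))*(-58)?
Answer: -71253/2 ≈ -35627.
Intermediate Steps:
H(P, F) = 18 (H(P, F) = 9 - 3*(-3) = 9 + 9 = 18)
b = 273/8 (b = 34 + 1/(43 - 35) = 34 + 1/8 = 34 + ⅛ = 273/8 ≈ 34.125)
(b*H(-1*5, -5))*(-58) = ((273/8)*18)*(-58) = (2457/4)*(-58) = -71253/2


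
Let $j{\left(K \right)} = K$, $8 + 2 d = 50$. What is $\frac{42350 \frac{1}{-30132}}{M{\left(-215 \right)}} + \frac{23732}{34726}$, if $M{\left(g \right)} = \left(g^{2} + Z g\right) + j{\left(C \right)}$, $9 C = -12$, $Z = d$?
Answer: $\frac{7456022311027}{10910610070236} \approx 0.68337$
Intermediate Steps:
$d = 21$ ($d = -4 + \frac{1}{2} \cdot 50 = -4 + 25 = 21$)
$Z = 21$
$C = - \frac{4}{3}$ ($C = \frac{1}{9} \left(-12\right) = - \frac{4}{3} \approx -1.3333$)
$M{\left(g \right)} = - \frac{4}{3} + g^{2} + 21 g$ ($M{\left(g \right)} = \left(g^{2} + 21 g\right) - \frac{4}{3} = - \frac{4}{3} + g^{2} + 21 g$)
$\frac{42350 \frac{1}{-30132}}{M{\left(-215 \right)}} + \frac{23732}{34726} = \frac{42350 \frac{1}{-30132}}{- \frac{4}{3} + \left(-215\right)^{2} + 21 \left(-215\right)} + \frac{23732}{34726} = \frac{42350 \left(- \frac{1}{30132}\right)}{- \frac{4}{3} + 46225 - 4515} + 23732 \cdot \frac{1}{34726} = - \frac{21175}{15066 \cdot \frac{125126}{3}} + \frac{11866}{17363} = \left(- \frac{21175}{15066}\right) \frac{3}{125126} + \frac{11866}{17363} = - \frac{21175}{628382772} + \frac{11866}{17363} = \frac{7456022311027}{10910610070236}$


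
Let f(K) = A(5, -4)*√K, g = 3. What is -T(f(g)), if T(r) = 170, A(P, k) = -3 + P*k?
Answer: -170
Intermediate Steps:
f(K) = -23*√K (f(K) = (-3 + 5*(-4))*√K = (-3 - 20)*√K = -23*√K)
-T(f(g)) = -1*170 = -170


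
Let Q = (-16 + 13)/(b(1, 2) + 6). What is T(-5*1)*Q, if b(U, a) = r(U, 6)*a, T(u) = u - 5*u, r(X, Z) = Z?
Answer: -10/3 ≈ -3.3333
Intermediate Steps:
T(u) = -4*u
b(U, a) = 6*a
Q = -1/6 (Q = (-16 + 13)/(6*2 + 6) = -3/(12 + 6) = -3/18 = -3*1/18 = -1/6 ≈ -0.16667)
T(-5*1)*Q = -(-20)*(-1/6) = -4*(-5)*(-1/6) = 20*(-1/6) = -10/3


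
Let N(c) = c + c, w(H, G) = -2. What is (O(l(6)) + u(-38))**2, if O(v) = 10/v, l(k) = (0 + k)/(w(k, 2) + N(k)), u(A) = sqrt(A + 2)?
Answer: 2176/9 + 200*I ≈ 241.78 + 200.0*I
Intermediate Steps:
N(c) = 2*c
u(A) = sqrt(2 + A)
l(k) = k/(-2 + 2*k) (l(k) = (0 + k)/(-2 + 2*k) = k/(-2 + 2*k))
(O(l(6)) + u(-38))**2 = (10/(((1/2)*6/(-1 + 6))) + sqrt(2 - 38))**2 = (10/(((1/2)*6/5)) + sqrt(-36))**2 = (10/(((1/2)*6*(1/5))) + 6*I)**2 = (10/(3/5) + 6*I)**2 = (10*(5/3) + 6*I)**2 = (50/3 + 6*I)**2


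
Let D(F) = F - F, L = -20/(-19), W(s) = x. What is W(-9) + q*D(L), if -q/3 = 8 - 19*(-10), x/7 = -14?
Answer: -98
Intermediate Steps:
x = -98 (x = 7*(-14) = -98)
W(s) = -98
L = 20/19 (L = -20*(-1/19) = 20/19 ≈ 1.0526)
q = -594 (q = -3*(8 - 19*(-10)) = -3*(8 + 190) = -3*198 = -594)
D(F) = 0
W(-9) + q*D(L) = -98 - 594*0 = -98 + 0 = -98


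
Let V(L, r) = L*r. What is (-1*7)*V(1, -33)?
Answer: 231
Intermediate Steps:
(-1*7)*V(1, -33) = (-1*7)*(1*(-33)) = -7*(-33) = 231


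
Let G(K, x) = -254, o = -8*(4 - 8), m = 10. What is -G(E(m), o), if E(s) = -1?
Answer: 254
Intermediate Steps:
o = 32 (o = -8*(-4) = 32)
-G(E(m), o) = -1*(-254) = 254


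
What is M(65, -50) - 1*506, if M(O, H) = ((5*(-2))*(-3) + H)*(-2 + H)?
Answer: 534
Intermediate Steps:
M(O, H) = (-2 + H)*(30 + H) (M(O, H) = (-10*(-3) + H)*(-2 + H) = (30 + H)*(-2 + H) = (-2 + H)*(30 + H))
M(65, -50) - 1*506 = (-60 + (-50)² + 28*(-50)) - 1*506 = (-60 + 2500 - 1400) - 506 = 1040 - 506 = 534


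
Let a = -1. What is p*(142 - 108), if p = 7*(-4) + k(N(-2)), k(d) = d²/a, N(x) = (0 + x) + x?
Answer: -1496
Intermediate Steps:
N(x) = 2*x (N(x) = x + x = 2*x)
k(d) = -d² (k(d) = d²/(-1) = d²*(-1) = -d²)
p = -44 (p = 7*(-4) - (2*(-2))² = -28 - 1*(-4)² = -28 - 1*16 = -28 - 16 = -44)
p*(142 - 108) = -44*(142 - 108) = -44*34 = -1496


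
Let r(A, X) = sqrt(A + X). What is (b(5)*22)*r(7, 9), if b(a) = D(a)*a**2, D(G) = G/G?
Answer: 2200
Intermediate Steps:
D(G) = 1
b(a) = a**2 (b(a) = 1*a**2 = a**2)
(b(5)*22)*r(7, 9) = (5**2*22)*sqrt(7 + 9) = (25*22)*sqrt(16) = 550*4 = 2200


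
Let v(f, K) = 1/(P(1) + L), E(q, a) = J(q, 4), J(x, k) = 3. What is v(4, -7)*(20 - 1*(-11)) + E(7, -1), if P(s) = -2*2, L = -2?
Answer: -13/6 ≈ -2.1667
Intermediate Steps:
E(q, a) = 3
P(s) = -4
v(f, K) = -⅙ (v(f, K) = 1/(-4 - 2) = 1/(-6) = -⅙)
v(4, -7)*(20 - 1*(-11)) + E(7, -1) = -(20 - 1*(-11))/6 + 3 = -(20 + 11)/6 + 3 = -⅙*31 + 3 = -31/6 + 3 = -13/6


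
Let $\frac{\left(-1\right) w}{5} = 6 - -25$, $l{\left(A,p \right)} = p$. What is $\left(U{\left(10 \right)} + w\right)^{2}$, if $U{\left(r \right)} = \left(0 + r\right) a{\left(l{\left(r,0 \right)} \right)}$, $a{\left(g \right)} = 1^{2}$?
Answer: $21025$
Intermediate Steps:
$w = -155$ ($w = - 5 \left(6 - -25\right) = - 5 \left(6 + 25\right) = \left(-5\right) 31 = -155$)
$a{\left(g \right)} = 1$
$U{\left(r \right)} = r$ ($U{\left(r \right)} = \left(0 + r\right) 1 = r 1 = r$)
$\left(U{\left(10 \right)} + w\right)^{2} = \left(10 - 155\right)^{2} = \left(-145\right)^{2} = 21025$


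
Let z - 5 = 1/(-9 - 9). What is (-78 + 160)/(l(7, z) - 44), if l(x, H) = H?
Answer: -1476/703 ≈ -2.0996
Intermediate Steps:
z = 89/18 (z = 5 + 1/(-9 - 9) = 5 + 1/(-18) = 5 - 1/18 = 89/18 ≈ 4.9444)
(-78 + 160)/(l(7, z) - 44) = (-78 + 160)/(89/18 - 44) = 82/(-703/18) = 82*(-18/703) = -1476/703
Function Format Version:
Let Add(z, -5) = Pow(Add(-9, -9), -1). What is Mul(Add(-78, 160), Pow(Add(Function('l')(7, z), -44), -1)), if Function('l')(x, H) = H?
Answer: Rational(-1476, 703) ≈ -2.0996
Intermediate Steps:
z = Rational(89, 18) (z = Add(5, Pow(Add(-9, -9), -1)) = Add(5, Pow(-18, -1)) = Add(5, Rational(-1, 18)) = Rational(89, 18) ≈ 4.9444)
Mul(Add(-78, 160), Pow(Add(Function('l')(7, z), -44), -1)) = Mul(Add(-78, 160), Pow(Add(Rational(89, 18), -44), -1)) = Mul(82, Pow(Rational(-703, 18), -1)) = Mul(82, Rational(-18, 703)) = Rational(-1476, 703)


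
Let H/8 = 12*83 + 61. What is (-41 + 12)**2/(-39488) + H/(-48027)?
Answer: -53471605/270927168 ≈ -0.19737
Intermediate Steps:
H = 8456 (H = 8*(12*83 + 61) = 8*(996 + 61) = 8*1057 = 8456)
(-41 + 12)**2/(-39488) + H/(-48027) = (-41 + 12)**2/(-39488) + 8456/(-48027) = (-29)**2*(-1/39488) + 8456*(-1/48027) = 841*(-1/39488) - 1208/6861 = -841/39488 - 1208/6861 = -53471605/270927168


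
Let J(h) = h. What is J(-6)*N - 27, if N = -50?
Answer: 273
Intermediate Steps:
J(-6)*N - 27 = -6*(-50) - 27 = 300 - 27 = 273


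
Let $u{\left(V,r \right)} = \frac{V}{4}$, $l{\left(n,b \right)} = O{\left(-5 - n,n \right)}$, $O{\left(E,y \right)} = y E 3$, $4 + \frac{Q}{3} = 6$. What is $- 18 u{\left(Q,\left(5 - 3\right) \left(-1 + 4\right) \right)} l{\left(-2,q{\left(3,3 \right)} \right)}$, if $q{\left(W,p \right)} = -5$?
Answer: $-486$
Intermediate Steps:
$Q = 6$ ($Q = -12 + 3 \cdot 6 = -12 + 18 = 6$)
$O{\left(E,y \right)} = 3 E y$ ($O{\left(E,y \right)} = E y 3 = 3 E y$)
$l{\left(n,b \right)} = 3 n \left(-5 - n\right)$ ($l{\left(n,b \right)} = 3 \left(-5 - n\right) n = 3 n \left(-5 - n\right)$)
$u{\left(V,r \right)} = \frac{V}{4}$ ($u{\left(V,r \right)} = V \frac{1}{4} = \frac{V}{4}$)
$- 18 u{\left(Q,\left(5 - 3\right) \left(-1 + 4\right) \right)} l{\left(-2,q{\left(3,3 \right)} \right)} = - 18 \cdot \frac{1}{4} \cdot 6 \left(\left(-3\right) \left(-2\right) \left(5 - 2\right)\right) = \left(-18\right) \frac{3}{2} \left(\left(-3\right) \left(-2\right) 3\right) = \left(-27\right) 18 = -486$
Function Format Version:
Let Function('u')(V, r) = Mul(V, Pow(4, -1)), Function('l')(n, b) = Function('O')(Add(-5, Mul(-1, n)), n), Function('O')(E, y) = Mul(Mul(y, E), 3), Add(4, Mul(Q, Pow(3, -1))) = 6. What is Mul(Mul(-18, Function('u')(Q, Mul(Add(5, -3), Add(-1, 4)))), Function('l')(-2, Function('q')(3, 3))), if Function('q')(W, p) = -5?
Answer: -486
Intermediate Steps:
Q = 6 (Q = Add(-12, Mul(3, 6)) = Add(-12, 18) = 6)
Function('O')(E, y) = Mul(3, E, y) (Function('O')(E, y) = Mul(Mul(E, y), 3) = Mul(3, E, y))
Function('l')(n, b) = Mul(3, n, Add(-5, Mul(-1, n))) (Function('l')(n, b) = Mul(3, Add(-5, Mul(-1, n)), n) = Mul(3, n, Add(-5, Mul(-1, n))))
Function('u')(V, r) = Mul(Rational(1, 4), V) (Function('u')(V, r) = Mul(V, Rational(1, 4)) = Mul(Rational(1, 4), V))
Mul(Mul(-18, Function('u')(Q, Mul(Add(5, -3), Add(-1, 4)))), Function('l')(-2, Function('q')(3, 3))) = Mul(Mul(-18, Mul(Rational(1, 4), 6)), Mul(-3, -2, Add(5, -2))) = Mul(Mul(-18, Rational(3, 2)), Mul(-3, -2, 3)) = Mul(-27, 18) = -486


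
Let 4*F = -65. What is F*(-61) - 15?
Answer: 3905/4 ≈ 976.25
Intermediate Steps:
F = -65/4 (F = (¼)*(-65) = -65/4 ≈ -16.250)
F*(-61) - 15 = -65/4*(-61) - 15 = 3965/4 - 15 = 3905/4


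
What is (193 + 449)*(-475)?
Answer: -304950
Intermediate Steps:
(193 + 449)*(-475) = 642*(-475) = -304950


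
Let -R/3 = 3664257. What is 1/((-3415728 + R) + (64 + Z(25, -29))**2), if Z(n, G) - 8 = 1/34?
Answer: -1156/16650227243 ≈ -6.9428e-8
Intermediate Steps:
R = -10992771 (R = -3*3664257 = -10992771)
Z(n, G) = 273/34 (Z(n, G) = 8 + 1/34 = 273/34)
1/((-3415728 + R) + (64 + Z(25, -29))**2) = 1/((-3415728 - 10992771) + (64 + 273/34)**2) = 1/(-14408499 + (2449/34)**2) = 1/(-14408499 + 5997601/1156) = 1/(-16650227243/1156) = -1156/16650227243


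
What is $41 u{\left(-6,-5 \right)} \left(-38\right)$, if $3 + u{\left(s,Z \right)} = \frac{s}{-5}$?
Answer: $\frac{14022}{5} \approx 2804.4$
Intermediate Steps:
$u{\left(s,Z \right)} = -3 - \frac{s}{5}$ ($u{\left(s,Z \right)} = -3 + \frac{s}{-5} = -3 + s \left(- \frac{1}{5}\right) = -3 - \frac{s}{5}$)
$41 u{\left(-6,-5 \right)} \left(-38\right) = 41 \left(-3 - - \frac{6}{5}\right) \left(-38\right) = 41 \left(-3 + \frac{6}{5}\right) \left(-38\right) = 41 \left(- \frac{9}{5}\right) \left(-38\right) = \left(- \frac{369}{5}\right) \left(-38\right) = \frac{14022}{5}$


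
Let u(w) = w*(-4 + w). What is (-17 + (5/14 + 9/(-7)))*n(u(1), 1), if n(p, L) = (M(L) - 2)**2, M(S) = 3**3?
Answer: -156875/14 ≈ -11205.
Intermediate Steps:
M(S) = 27
n(p, L) = 625 (n(p, L) = (27 - 2)**2 = 25**2 = 625)
(-17 + (5/14 + 9/(-7)))*n(u(1), 1) = (-17 + (5/14 + 9/(-7)))*625 = (-17 + (5*(1/14) + 9*(-1/7)))*625 = (-17 + (5/14 - 9/7))*625 = (-17 - 13/14)*625 = -251/14*625 = -156875/14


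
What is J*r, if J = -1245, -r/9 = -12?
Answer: -134460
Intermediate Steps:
r = 108 (r = -9*(-12) = 108)
J*r = -1245*108 = -134460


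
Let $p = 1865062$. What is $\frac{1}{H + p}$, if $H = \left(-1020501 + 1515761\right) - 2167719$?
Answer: $\frac{1}{192603} \approx 5.192 \cdot 10^{-6}$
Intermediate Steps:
$H = -1672459$ ($H = 495260 - 2167719 = -1672459$)
$\frac{1}{H + p} = \frac{1}{-1672459 + 1865062} = \frac{1}{192603}$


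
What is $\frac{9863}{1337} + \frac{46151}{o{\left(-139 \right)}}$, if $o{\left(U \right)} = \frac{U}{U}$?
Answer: $\frac{8816250}{191} \approx 46158.0$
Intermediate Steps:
$o{\left(U \right)} = 1$
$\frac{9863}{1337} + \frac{46151}{o{\left(-139 \right)}} = \frac{9863}{1337} + \frac{46151}{1} = 9863 \cdot \frac{1}{1337} + 46151 \cdot 1 = \frac{1409}{191} + 46151 = \frac{8816250}{191}$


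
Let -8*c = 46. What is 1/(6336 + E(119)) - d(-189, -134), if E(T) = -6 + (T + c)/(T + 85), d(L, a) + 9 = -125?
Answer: 230736346/1721911 ≈ 134.00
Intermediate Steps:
c = -23/4 (c = -⅛*46 = -23/4 ≈ -5.7500)
d(L, a) = -134 (d(L, a) = -9 - 125 = -134)
E(T) = -6 + (-23/4 + T)/(85 + T) (E(T) = -6 + (T - 23/4)/(T + 85) = -6 + (-23/4 + T)/(85 + T))
1/(6336 + E(119)) - d(-189, -134) = 1/(6336 + (-2063 - 20*119)/(4*(85 + 119))) - 1*(-134) = 1/(6336 + (¼)*(-2063 - 2380)/204) + 134 = 1/(6336 + (¼)*(1/204)*(-4443)) + 134 = 1/(6336 - 1481/272) + 134 = 1/(1721911/272) + 134 = 272/1721911 + 134 = 230736346/1721911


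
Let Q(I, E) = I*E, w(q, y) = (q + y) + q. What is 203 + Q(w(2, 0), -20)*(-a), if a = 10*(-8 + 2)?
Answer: -4597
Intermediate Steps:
w(q, y) = y + 2*q
Q(I, E) = E*I
a = -60 (a = 10*(-6) = -60)
203 + Q(w(2, 0), -20)*(-a) = 203 + (-20*(0 + 2*2))*(-1*(-60)) = 203 - 20*(0 + 4)*60 = 203 - 20*4*60 = 203 - 80*60 = 203 - 4800 = -4597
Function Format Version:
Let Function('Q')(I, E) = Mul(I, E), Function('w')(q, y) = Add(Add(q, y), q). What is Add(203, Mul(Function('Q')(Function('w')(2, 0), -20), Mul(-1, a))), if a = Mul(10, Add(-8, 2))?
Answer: -4597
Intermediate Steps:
Function('w')(q, y) = Add(y, Mul(2, q))
Function('Q')(I, E) = Mul(E, I)
a = -60 (a = Mul(10, -6) = -60)
Add(203, Mul(Function('Q')(Function('w')(2, 0), -20), Mul(-1, a))) = Add(203, Mul(Mul(-20, Add(0, Mul(2, 2))), Mul(-1, -60))) = Add(203, Mul(Mul(-20, Add(0, 4)), 60)) = Add(203, Mul(Mul(-20, 4), 60)) = Add(203, Mul(-80, 60)) = Add(203, -4800) = -4597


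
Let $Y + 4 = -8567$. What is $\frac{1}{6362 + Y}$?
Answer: $- \frac{1}{2209} \approx -0.00045269$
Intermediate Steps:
$Y = -8571$ ($Y = -4 - 8567 = -8571$)
$\frac{1}{6362 + Y} = \frac{1}{6362 - 8571} = \frac{1}{-2209} = - \frac{1}{2209}$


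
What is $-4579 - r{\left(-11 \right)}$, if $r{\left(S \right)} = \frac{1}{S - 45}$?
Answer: $- \frac{256423}{56} \approx -4579.0$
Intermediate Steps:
$r{\left(S \right)} = \frac{1}{-45 + S}$
$-4579 - r{\left(-11 \right)} = -4579 - \frac{1}{-45 - 11} = -4579 - \frac{1}{-56} = -4579 - - \frac{1}{56} = -4579 + \frac{1}{56} = - \frac{256423}{56}$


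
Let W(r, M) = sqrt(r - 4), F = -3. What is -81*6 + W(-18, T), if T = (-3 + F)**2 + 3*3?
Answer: -486 + I*sqrt(22) ≈ -486.0 + 4.6904*I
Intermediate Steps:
T = 45 (T = (-3 - 3)**2 + 3*3 = (-6)**2 + 9 = 36 + 9 = 45)
W(r, M) = sqrt(-4 + r)
-81*6 + W(-18, T) = -81*6 + sqrt(-4 - 18) = -486 + sqrt(-22) = -486 + I*sqrt(22)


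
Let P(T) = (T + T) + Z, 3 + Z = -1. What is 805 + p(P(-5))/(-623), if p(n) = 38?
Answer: 501477/623 ≈ 804.94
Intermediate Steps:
Z = -4 (Z = -3 - 1 = -4)
P(T) = -4 + 2*T (P(T) = (T + T) - 4 = 2*T - 4 = -4 + 2*T)
805 + p(P(-5))/(-623) = 805 + 38/(-623) = 805 - 1/623*38 = 805 - 38/623 = 501477/623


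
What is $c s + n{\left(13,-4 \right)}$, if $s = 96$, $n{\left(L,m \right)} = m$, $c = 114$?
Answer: $10940$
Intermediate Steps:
$c s + n{\left(13,-4 \right)} = 114 \cdot 96 - 4 = 10944 - 4 = 10940$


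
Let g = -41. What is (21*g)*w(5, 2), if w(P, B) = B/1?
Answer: -1722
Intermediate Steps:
w(P, B) = B (w(P, B) = 1*B = B)
(21*g)*w(5, 2) = (21*(-41))*2 = -861*2 = -1722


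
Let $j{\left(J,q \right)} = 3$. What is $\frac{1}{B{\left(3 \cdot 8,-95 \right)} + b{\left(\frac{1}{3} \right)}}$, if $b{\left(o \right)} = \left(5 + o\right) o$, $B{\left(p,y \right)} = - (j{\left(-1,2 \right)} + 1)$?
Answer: $- \frac{9}{20} \approx -0.45$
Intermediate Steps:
$B{\left(p,y \right)} = -4$ ($B{\left(p,y \right)} = - (3 + 1) = \left(-1\right) 4 = -4$)
$b{\left(o \right)} = o \left(5 + o\right)$
$\frac{1}{B{\left(3 \cdot 8,-95 \right)} + b{\left(\frac{1}{3} \right)}} = \frac{1}{-4 + \frac{5 + \frac{1}{3}}{3}} = \frac{1}{-4 + \frac{1}{3} \cdot \frac{16}{3}} = \frac{1}{-4 + \frac{16}{9}} = \frac{1}{- \frac{20}{9}} = - \frac{9}{20}$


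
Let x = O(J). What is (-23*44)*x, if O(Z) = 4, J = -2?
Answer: -4048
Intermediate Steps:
x = 4
(-23*44)*x = -23*44*4 = -1012*4 = -4048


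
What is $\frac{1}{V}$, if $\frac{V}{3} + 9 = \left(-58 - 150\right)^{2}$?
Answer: $\frac{1}{129765} \approx 7.7062 \cdot 10^{-6}$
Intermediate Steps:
$V = 129765$ ($V = -27 + 3 \left(-58 - 150\right)^{2} = -27 + 3 \left(-208\right)^{2} = -27 + 3 \cdot 43264 = -27 + 129792 = 129765$)
$\frac{1}{V} = \frac{1}{129765}$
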